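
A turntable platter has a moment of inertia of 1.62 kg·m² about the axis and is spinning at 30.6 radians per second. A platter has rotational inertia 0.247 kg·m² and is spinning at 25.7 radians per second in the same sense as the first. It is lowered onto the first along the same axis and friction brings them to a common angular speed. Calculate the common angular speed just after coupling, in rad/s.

|ω_f| ≈ 30.0 rad/s

The coupling torques are internal; angular momentum about the shared axis is conserved.
Taking A's sense as positive: L = (1.620)(30.6) + (0.2470)(25.7) = 55.92 kg·m²·rad/s.
Combined I = 1.620 + 0.2470 = 1.867 kg·m².
ω_f = L / I = 55.92 / 1.867 = 29.95 rad/s.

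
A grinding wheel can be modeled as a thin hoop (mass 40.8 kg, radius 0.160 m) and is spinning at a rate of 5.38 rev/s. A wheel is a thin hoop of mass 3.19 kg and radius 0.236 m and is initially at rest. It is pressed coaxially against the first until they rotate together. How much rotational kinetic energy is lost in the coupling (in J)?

ΔKE lost ≈ 86.8 J

No external torque acts about the common axis, so total angular momentum is conserved.
Moments of inertia: I_A = (40.8)(0.160)² = 1.044 kg·m²; I_B = (3.19)(0.236)² = 0.1777 kg·m².
Taking A's sense as positive: L = (1.044)(5.38) = 5.619 kg·m²·rev/s.
Combined I = 1.044 + 0.1777 = 1.222 kg·m².
ω_f = L / I = 5.619 / 1.222 = 4.598 rev/s.
KE_i = ½ΣIω² = 596.8 J; KE_f = ½(1.222)(28.89)² = 510.0 J.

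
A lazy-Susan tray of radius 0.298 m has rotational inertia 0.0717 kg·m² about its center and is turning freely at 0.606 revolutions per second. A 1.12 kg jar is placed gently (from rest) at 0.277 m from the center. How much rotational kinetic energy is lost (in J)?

No external torque acts about the center; L_before = L_after.
Added inertia Σmr² = (1.12)(0.277)² = 0.08594 kg·m²; I_f = 0.07170 + 0.08594 = 0.1576 kg·m².
ω_f = I_p ω_i / I_f = (0.07170)(0.606) / 0.1576 = 0.2756 rev/s.
KE_i = ½(0.07170)(3.808 rad/s)² = 0.5197 J; KE_f = ½(0.1576)(1.732)² = 0.2364 J.

energy lost ≈ 0.283 J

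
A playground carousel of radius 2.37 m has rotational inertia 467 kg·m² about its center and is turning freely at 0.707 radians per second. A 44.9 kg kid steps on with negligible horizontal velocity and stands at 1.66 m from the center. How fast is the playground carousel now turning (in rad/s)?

ω_f ≈ 0.559 rad/s

No external torque acts about the center; L_before = L_after.
Added inertia Σmr² = (44.9)(1.66)² = 123.7 kg·m²; I_f = 467.0 + 123.7 = 590.7 kg·m².
ω_f = I_p ω_i / I_f = (467.0)(0.707) / 590.7 = 0.5589 rad/s.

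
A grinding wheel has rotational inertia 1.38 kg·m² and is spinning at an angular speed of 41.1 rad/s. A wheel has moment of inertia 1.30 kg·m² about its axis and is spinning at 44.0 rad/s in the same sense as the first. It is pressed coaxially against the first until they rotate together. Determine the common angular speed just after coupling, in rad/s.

The coupling torques are internal; angular momentum about the shared axis is conserved.
Taking A's sense as positive: L = (1.380)(41.1) + (1.300)(44.0) = 113.9 kg·m²·rad/s.
Combined I = 1.380 + 1.300 = 2.680 kg·m².
ω_f = L / I = 113.9 / 2.680 = 42.51 rad/s.

|ω_f| ≈ 42.5 rad/s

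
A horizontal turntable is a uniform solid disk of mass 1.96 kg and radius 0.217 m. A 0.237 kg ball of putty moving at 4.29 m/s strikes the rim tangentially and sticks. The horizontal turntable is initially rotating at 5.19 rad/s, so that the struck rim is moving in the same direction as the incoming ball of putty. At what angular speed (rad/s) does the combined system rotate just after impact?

|ω_f| ≈ 8.03 rad/s

The axle reaction passes through the axle and exerts no torque about it; angular momentum about the axle is conserved through the impact.
I_p = ½(1.96)(0.217)² = 0.04615 kg·m². Taking the sense of the ball of putty's angular momentum as positive, L_{ball} = m v R = (0.237)(4.29)(0.217) = 0.2206 kg·m²/s.
L_i = +I_p ω_p + m v R = +(0.04615)(5.19) + 0.2206 = 0.4601 kg·m²/s.
After sticking, I_f = I_p + m R² = 0.04615 + (0.237)(0.217)² = 0.05731 kg·m².
ω_f = L_i / I_f = 0.4601 / 0.05731 = 8.029 rad/s.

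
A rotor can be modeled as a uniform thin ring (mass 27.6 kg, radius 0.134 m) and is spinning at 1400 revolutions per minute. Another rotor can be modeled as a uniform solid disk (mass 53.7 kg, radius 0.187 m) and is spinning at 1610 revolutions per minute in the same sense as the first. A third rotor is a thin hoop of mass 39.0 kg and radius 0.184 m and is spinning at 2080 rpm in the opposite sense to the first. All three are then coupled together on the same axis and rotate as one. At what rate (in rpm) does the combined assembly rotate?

|ω_f| ≈ 196 rpm

The coupling torques are internal; angular momentum about the shared axis is conserved.
Moments of inertia: I_A = (27.6)(0.134)² = 0.4956 kg·m²; I_B = ½(53.7)(0.187)² = 0.9389 kg·m²; I_C = (39.0)(0.184)² = 1.320 kg·m².
Taking A's sense as positive: L = (0.4956)(1400) + (0.9389)(1610) − (1.320)(2080) = -540.9 kg·m²·rpm.
Combined I = 0.4956 + 0.9389 + 1.320 = 2.755 kg·m².
ω_f = L / I = -540.9 / 2.755 = -196.3 rpm.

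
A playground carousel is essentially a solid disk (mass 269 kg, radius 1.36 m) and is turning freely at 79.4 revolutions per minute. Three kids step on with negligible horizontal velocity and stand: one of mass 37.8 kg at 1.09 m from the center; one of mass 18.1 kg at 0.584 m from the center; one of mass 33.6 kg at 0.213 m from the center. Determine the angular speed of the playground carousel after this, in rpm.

ω_f ≈ 65.5 rpm

No external torque acts about the center; L_before = L_after.
I_p = ½(269)(1.36)² = 248.8 kg·m².
Added inertia Σmr² = (37.8)(1.09)² + (18.1)(0.584)² + (33.6)(0.213)² = 52.61 kg·m²; I_f = 248.8 + 52.61 = 301.4 kg·m².
ω_f = I_p ω_i / I_f = (248.8)(79.4) / 301.4 = 65.54 rpm.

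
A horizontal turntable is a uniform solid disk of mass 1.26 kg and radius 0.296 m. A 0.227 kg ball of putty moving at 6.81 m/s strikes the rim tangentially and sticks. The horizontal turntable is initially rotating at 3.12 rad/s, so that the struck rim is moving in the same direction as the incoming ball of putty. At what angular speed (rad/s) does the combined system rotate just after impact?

The axle reaction passes through the axle and exerts no torque about it; angular momentum about the axle is conserved through the impact.
I_p = ½(1.26)(0.296)² = 0.05520 kg·m². Taking the sense of the ball of putty's angular momentum as positive, L_{ball} = m v R = (0.227)(6.81)(0.296) = 0.4576 kg·m²/s.
L_i = +I_p ω_p + m v R = +(0.05520)(3.12) + 0.4576 = 0.6298 kg·m²/s.
After sticking, I_f = I_p + m R² = 0.05520 + (0.227)(0.296)² = 0.07509 kg·m².
ω_f = L_i / I_f = 0.6298 / 0.07509 = 8.388 rad/s.

|ω_f| ≈ 8.39 rad/s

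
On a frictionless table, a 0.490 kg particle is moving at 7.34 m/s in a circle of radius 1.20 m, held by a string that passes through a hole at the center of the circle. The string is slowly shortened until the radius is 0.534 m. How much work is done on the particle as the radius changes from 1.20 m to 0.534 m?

W ≈ 53.5 J

The only horizontal force on the mass is along the cord (radial), so it exerts no torque about the hole and angular momentum m v r is conserved.
v₂ = v₁ r₁ / r₂ = (7.34)(1.20) / (0.534) = 16.49 m/s.
W = ΔKE = ½m(v₂² − v₁²) = 53.46 J.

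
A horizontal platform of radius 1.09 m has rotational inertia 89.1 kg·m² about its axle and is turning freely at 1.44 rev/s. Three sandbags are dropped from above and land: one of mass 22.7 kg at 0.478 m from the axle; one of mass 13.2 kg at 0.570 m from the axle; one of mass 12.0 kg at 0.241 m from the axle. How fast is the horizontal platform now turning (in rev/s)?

ω_f ≈ 1.29 rev/s

The added mass arrives with no angular momentum about the axle, and any external torque about the axle is negligible, so the system's angular momentum is conserved.
Added inertia Σmr² = (22.7)(0.478)² + (13.2)(0.570)² + (12.0)(0.241)² = 10.17 kg·m²; I_f = 89.10 + 10.17 = 99.27 kg·m².
ω_f = I_p ω_i / I_f = (89.10)(1.44) / 99.27 = 1.292 rev/s.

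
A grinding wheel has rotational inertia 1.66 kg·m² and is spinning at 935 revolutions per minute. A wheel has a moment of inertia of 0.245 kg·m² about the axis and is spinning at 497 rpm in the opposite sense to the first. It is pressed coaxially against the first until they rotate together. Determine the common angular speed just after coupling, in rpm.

|ω_f| ≈ 751 rpm

No external torque acts about the common axis, so total angular momentum is conserved.
Taking A's sense as positive: L = (1.660)(935) − (0.2450)(497) = 1430 kg·m²·rpm.
Combined I = 1.660 + 0.2450 = 1.905 kg·m².
ω_f = L / I = 1430 / 1.905 = 750.8 rpm.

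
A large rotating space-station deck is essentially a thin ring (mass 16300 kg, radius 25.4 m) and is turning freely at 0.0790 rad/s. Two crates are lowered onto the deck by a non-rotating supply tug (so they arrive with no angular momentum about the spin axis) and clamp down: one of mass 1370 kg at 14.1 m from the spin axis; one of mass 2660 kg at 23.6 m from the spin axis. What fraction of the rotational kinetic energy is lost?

The added mass arrives with no angular momentum about the spin axis, and any external torque about the spin axis is negligible, so the system's angular momentum is conserved.
I_p = (16300)(25.4)² = 1.052e+07 kg·m².
Added inertia Σmr² = (1370)(14.1)² + (2660)(23.6)² = 1.754e+06 kg·m²; I_f = 1.052e+07 + 1.754e+06 = 1.227e+07 kg·m².
ω_f = I_p ω_i / I_f = (1.052e+07)(0.0790) / 1.227e+07 = 0.06771 rad/s.
KE_i = ½(1.052e+07)(0.07900 rad/s)² = 32820 J; KE_f = ½(1.227e+07)(0.06771)² = 28120 J.
Fraction lost = 0.1429.

fraction ≈ 0.143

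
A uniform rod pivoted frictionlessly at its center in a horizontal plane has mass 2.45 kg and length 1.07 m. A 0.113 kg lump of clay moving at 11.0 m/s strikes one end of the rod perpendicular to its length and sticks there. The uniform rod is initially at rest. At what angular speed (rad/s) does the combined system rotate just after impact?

|ω_f| ≈ 2.50 rad/s

The axle reaction passes through the pivot and exerts no torque about it; angular momentum about the pivot is conserved through the impact.
I_p = (1/12)(2.45)(1.07)² = 0.2338 kg·m². Taking the sense of the lump of clay's angular momentum as positive, L_{lump} = m v R = (0.113)(11.0)(1.07/2) = 0.6650 kg·m²/s.
L_i = 0 + 0.6650 = 0.6650 kg·m²/s.
After sticking, I_f = I_p + m R² = 0.2338 + (0.113)(1.07/2)² = 0.2661 kg·m².
ω_f = L_i / I_f = 0.6650 / 0.2661 = 2.499 rad/s.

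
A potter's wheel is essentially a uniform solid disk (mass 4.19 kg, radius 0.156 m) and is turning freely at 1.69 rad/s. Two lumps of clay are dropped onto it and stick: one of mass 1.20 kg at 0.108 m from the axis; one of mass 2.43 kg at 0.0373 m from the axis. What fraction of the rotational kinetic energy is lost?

No external torque acts about the axis; L_before = L_after.
I_p = ½(4.19)(0.156)² = 0.05098 kg·m².
Added inertia Σmr² = (1.20)(0.108)² + (2.43)(0.0373)² = 0.01738 kg·m²; I_f = 0.05098 + 0.01738 = 0.06836 kg·m².
ω_f = I_p ω_i / I_f = (0.05098)(1.69) / 0.06836 = 1.260 rad/s.
KE_i = ½(0.05098)(1.690 rad/s)² = 0.07281 J; KE_f = ½(0.06836)(1.260)² = 0.05430 J.
Fraction lost = 0.2542.

fraction ≈ 0.254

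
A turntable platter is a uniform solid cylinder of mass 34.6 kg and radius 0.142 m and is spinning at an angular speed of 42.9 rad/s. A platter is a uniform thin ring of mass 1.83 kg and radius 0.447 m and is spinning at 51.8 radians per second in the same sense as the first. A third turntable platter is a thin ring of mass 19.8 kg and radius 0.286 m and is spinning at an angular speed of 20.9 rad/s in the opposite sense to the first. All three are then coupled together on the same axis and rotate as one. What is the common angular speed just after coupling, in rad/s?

No external torque acts about the common axis, so total angular momentum is conserved.
Moments of inertia: I_A = ½(34.6)(0.142)² = 0.3488 kg·m²; I_B = (1.83)(0.447)² = 0.3657 kg·m²; I_C = (19.8)(0.286)² = 1.620 kg·m².
Taking A's sense as positive: L = (0.3488)(42.9) + (0.3657)(51.8) − (1.620)(20.9) = 0.05699 kg·m²·rad/s.
Combined I = 0.3488 + 0.3657 + 1.620 = 2.334 kg·m².
ω_f = L / I = 0.05699 / 2.334 = 0.02442 rad/s.

|ω_f| ≈ 0.0244 rad/s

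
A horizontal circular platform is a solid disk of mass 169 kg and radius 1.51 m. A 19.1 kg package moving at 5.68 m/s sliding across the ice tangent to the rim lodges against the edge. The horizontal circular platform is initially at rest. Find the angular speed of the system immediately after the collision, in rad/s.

About the central axle the impulsive forces during the collision are internal, so angular momentum about that axis is conserved.
I_p = ½(169)(1.51)² = 192.7 kg·m². Taking the sense of the package's angular momentum as positive, L_{package} = m v R = (19.1)(5.68)(1.51) = 163.8 kg·m²/s.
L_i = 0 + 163.8 = 163.8 kg·m²/s.
After sticking, I_f = I_p + m R² = 192.7 + (19.1)(1.51)² = 236.2 kg·m².
ω_f = L_i / I_f = 163.8 / 236.2 = 0.6935 rad/s.

|ω_f| ≈ 0.693 rad/s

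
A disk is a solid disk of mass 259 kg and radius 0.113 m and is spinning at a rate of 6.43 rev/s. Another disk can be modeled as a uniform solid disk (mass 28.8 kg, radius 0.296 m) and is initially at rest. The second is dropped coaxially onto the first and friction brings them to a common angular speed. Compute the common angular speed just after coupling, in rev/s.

|ω_f| ≈ 3.65 rev/s

The coupling torques are internal; angular momentum about the shared axis is conserved.
Moments of inertia: I_A = ½(259)(0.113)² = 1.654 kg·m²; I_B = ½(28.8)(0.296)² = 1.262 kg·m².
Taking A's sense as positive: L = (1.654)(6.43) = 10.63 kg·m²·rev/s.
Combined I = 1.654 + 1.262 = 2.915 kg·m².
ω_f = L / I = 10.63 / 2.915 = 3.647 rev/s.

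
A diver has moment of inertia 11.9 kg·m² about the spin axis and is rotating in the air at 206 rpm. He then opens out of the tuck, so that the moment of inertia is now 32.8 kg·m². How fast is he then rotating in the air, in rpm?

ω₂ ≈ 74.7 rpm

No external torque acts about the spin axis, so angular momentum is conserved.
ω₂ = I₁ω₁ / I₂ = (11.90)(206 rpm) / (32.80) = 74.74 rpm.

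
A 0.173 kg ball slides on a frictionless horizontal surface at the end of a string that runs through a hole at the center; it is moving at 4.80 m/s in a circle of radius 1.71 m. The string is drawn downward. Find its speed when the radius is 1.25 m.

The only horizontal force on the mass is along the cord (radial), so it exerts no torque about the hole and angular momentum m v r is conserved.
v₂ = v₁ r₁ / r₂ = (4.80)(1.71) / (1.25) = 6.566 m/s.

v₂ ≈ 6.57 m/s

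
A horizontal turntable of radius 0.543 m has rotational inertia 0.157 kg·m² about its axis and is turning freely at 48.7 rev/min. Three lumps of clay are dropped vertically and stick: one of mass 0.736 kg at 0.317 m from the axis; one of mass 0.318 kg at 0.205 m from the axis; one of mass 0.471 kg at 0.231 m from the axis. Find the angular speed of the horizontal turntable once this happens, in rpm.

No external torque acts about the axis; L_before = L_after.
Added inertia Σmr² = (0.736)(0.317)² + (0.318)(0.205)² + (0.471)(0.231)² = 0.1125 kg·m²; I_f = 0.1570 + 0.1125 = 0.2695 kg·m².
ω_f = I_p ω_i / I_f = (0.1570)(48.7) / 0.2695 = 28.38 rpm.

ω_f ≈ 28.4 rpm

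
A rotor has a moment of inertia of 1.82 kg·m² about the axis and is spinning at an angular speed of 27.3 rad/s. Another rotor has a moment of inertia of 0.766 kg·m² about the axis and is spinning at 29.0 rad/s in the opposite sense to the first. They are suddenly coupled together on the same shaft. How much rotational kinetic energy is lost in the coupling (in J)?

ΔKE lost ≈ 854 J

No external torque acts about the common axis, so total angular momentum is conserved.
Taking A's sense as positive: L = (1.820)(27.3) − (0.7660)(29.0) = 27.47 kg·m²·rad/s.
Combined I = 1.820 + 0.7660 = 2.586 kg·m².
ω_f = L / I = 27.47 / 2.586 = 10.62 rad/s.
KE_i = ½ΣIω² = 1000 J; KE_f = ½(2.586)(10.62)² = 145.9 J.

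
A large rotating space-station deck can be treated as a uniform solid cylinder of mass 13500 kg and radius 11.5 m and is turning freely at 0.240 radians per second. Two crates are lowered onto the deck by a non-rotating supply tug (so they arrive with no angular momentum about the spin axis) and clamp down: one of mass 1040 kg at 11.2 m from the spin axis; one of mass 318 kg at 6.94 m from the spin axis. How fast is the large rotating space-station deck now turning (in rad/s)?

ω_f ≈ 0.206 rad/s

No external torque acts about the spin axis; L_before = L_after.
I_p = ½(13500)(11.5)² = 8.927e+05 kg·m².
Added inertia Σmr² = (1040)(11.2)² + (318)(6.94)² = 1.458e+05 kg·m²; I_f = 8.927e+05 + 1.458e+05 = 1.038e+06 kg·m².
ω_f = I_p ω_i / I_f = (8.927e+05)(0.240) / 1.038e+06 = 0.2063 rad/s.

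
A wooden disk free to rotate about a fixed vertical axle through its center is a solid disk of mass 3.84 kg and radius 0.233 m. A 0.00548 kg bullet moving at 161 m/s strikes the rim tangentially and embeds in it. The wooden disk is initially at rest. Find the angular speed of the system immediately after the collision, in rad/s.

|ω_f| ≈ 1.97 rad/s

The axle reaction passes through the axle and exerts no torque about it; angular momentum about the axle is conserved through the impact.
I_p = ½(3.84)(0.233)² = 0.1042 kg·m². Taking the sense of the bullet's angular momentum as positive, L_{bullet} = m v R = (0.00548)(161)(0.233) = 0.2056 kg·m²/s.
L_i = 0 + 0.2056 = 0.2056 kg·m²/s.
After sticking, I_f = I_p + m R² = 0.1042 + (0.00548)(0.233)² = 0.1045 kg·m².
ω_f = L_i / I_f = 0.2056 / 0.1045 = 1.967 rad/s.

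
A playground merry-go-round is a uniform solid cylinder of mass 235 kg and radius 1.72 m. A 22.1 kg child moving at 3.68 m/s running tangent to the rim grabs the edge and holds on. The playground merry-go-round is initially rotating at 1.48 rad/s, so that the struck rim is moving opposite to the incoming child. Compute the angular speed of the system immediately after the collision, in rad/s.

The axle reaction passes through the axle and exerts no torque about it; angular momentum about the axle is conserved through the impact.
I_p = ½(235)(1.72)² = 347.6 kg·m². Taking the sense of the child's angular momentum as positive, L_{child} = m v R = (22.1)(3.68)(1.72) = 139.9 kg·m²/s.
L_i = −I_p ω_p + m v R = −(347.6)(1.48) + 139.9 = -374.6 kg·m²/s.
After sticking, I_f = I_p + m R² = 347.6 + (22.1)(1.72)² = 413.0 kg·m².
ω_f = L_i / I_f = -374.6 / 413.0 = -0.9070 rad/s.

|ω_f| ≈ 0.907 rad/s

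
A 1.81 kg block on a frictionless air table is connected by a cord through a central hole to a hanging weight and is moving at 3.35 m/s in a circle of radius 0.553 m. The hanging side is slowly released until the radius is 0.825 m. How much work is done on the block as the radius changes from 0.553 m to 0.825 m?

W ≈ -5.59 J

The only horizontal force on the mass is along the cord (radial), so it exerts no torque about the hole and angular momentum m v r is conserved.
v₂ = v₁ r₁ / r₂ = (3.35)(0.553) / (0.825) = 2.246 m/s.
W = ΔKE = ½m(v₂² − v₁²) = -5.593 J.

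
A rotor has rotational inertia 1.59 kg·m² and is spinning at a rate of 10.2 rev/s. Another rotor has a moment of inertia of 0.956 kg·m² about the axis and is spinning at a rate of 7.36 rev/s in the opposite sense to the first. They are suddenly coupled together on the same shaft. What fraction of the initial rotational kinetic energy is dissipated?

No external torque acts about the common axis, so total angular momentum is conserved.
Taking A's sense as positive: L = (1.590)(10.2) − (0.9560)(7.36) = 9.182 kg·m²·rev/s.
Combined I = 1.590 + 0.9560 = 2.546 kg·m².
ω_f = L / I = 9.182 / 2.546 = 3.606 rev/s.
KE_i = ½ΣIω² = 4288 J; KE_f = ½(2.546)(22.66)² = 653.6 J.
Fraction dissipated = (KE_i − KE_f)/KE_i = 0.8476.

fraction ≈ 0.848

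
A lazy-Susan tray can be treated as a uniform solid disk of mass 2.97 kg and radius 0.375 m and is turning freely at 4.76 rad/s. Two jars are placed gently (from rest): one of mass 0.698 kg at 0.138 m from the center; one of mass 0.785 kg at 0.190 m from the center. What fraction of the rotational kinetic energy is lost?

The added mass arrives with no angular momentum about the center, and any external torque about the center is negligible, so the system's angular momentum is conserved.
I_p = ½(2.97)(0.375)² = 0.2088 kg·m².
Added inertia Σmr² = (0.698)(0.138)² + (0.785)(0.190)² = 0.04163 kg·m²; I_f = 0.2088 + 0.04163 = 0.2505 kg·m².
ω_f = I_p ω_i / I_f = (0.2088)(4.76) / 0.2505 = 3.969 rad/s.
KE_i = ½(0.2088)(4.760 rad/s)² = 2.366 J; KE_f = ½(0.2505)(3.969)² = 1.973 J.
Fraction lost = 0.1662.

fraction ≈ 0.166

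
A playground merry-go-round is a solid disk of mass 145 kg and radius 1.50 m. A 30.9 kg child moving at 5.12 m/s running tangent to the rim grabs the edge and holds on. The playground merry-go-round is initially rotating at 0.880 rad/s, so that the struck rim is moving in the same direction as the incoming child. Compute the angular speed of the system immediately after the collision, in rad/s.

About the axle the impulsive forces during the collision are internal, so angular momentum about that axis is conserved.
I_p = ½(145)(1.50)² = 163.1 kg·m². Taking the sense of the child's angular momentum as positive, L_{child} = m v R = (30.9)(5.12)(1.50) = 237.3 kg·m²/s.
L_i = +I_p ω_p + m v R = +(163.1)(0.880) + 237.3 = 380.9 kg·m²/s.
After sticking, I_f = I_p + m R² = 163.1 + (30.9)(1.50)² = 232.6 kg·m².
ω_f = L_i / I_f = 380.9 / 232.6 = 1.637 rad/s.

|ω_f| ≈ 1.64 rad/s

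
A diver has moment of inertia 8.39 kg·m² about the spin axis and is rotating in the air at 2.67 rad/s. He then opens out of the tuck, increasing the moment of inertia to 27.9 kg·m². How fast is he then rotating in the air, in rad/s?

ω₂ ≈ 0.803 rad/s

With no external torque about the axis, L is conserved: I₁ω₁ = I₂ω₂.
ω₂ = I₁ω₁ / I₂ = (8.390)(2.67 rad/s) / (27.90) = 0.8029 rad/s.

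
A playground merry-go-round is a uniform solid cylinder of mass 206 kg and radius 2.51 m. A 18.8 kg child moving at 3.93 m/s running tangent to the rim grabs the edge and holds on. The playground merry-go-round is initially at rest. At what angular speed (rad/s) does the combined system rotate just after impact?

|ω_f| ≈ 0.242 rad/s

The axle reaction passes through the axle and exerts no torque about it; angular momentum about the axle is conserved through the impact.
I_p = ½(206)(2.51)² = 648.9 kg·m². Taking the sense of the child's angular momentum as positive, L_{child} = m v R = (18.8)(3.93)(2.51) = 185.4 kg·m²/s.
L_i = 0 + 185.4 = 185.4 kg·m²/s.
After sticking, I_f = I_p + m R² = 648.9 + (18.8)(2.51)² = 767.4 kg·m².
ω_f = L_i / I_f = 185.4 / 767.4 = 0.2417 rad/s.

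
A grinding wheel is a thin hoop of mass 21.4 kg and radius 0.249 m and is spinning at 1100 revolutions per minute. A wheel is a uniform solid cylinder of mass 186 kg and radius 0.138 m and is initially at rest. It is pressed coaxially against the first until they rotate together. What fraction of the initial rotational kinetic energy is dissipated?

fraction ≈ 0.572

No external torque acts about the common axis, so total angular momentum is conserved.
Moments of inertia: I_A = (21.4)(0.249)² = 1.327 kg·m²; I_B = ½(186)(0.138)² = 1.771 kg·m².
Taking A's sense as positive: L = (1.327)(1100) = 1460 kg·m²·rpm.
Combined I = 1.327 + 1.771 = 3.098 kg·m².
ω_f = L / I = 1460 / 3.098 = 471.1 rpm.
KE_i = ½ΣIω² = 8803 J; KE_f = ½(3.098)(49.34)² = 3770 J.
Fraction dissipated = (KE_i − KE_f)/KE_i = 0.5717.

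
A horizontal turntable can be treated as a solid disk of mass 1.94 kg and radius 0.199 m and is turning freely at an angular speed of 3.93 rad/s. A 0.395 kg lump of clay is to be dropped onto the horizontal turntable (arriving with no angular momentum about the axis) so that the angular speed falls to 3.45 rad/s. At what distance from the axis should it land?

No external torque acts about the axis; L_before = L_after.
I_p = ½(1.94)(0.199)² = 0.03841 kg·m².
I_p ω_i = (I_p + m r²) ω_f ⇒ m r² = I_p(ω_i/ω_f − 1) = 0.03841(3.93/3.45 − 1) = 0.005344 kg·m².
r = √(0.005344/0.395) = 0.1163 m.

r ≈ 0.116 m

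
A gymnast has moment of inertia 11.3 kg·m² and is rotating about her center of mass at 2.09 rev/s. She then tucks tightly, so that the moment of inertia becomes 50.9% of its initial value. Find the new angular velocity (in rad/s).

ω₂ ≈ 25.8 rad/s

Angular momentum about the spin axis is conserved since the torque about it is zero.
I₂ = 0.509 × 11.3 = 5.752 kg·m².
ω₂ = I₁ω₁ / I₂ = (11.30)(2.09 rev/s) / (5.752) = 4.106 rev/s = 25.80 rad/s.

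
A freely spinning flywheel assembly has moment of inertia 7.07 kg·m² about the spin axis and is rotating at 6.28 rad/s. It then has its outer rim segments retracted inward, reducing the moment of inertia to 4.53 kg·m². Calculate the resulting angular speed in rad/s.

ω₂ ≈ 9.80 rad/s

Angular momentum about the spin axis is conserved since the torque about it is zero.
ω₂ = I₁ω₁ / I₂ = (7.070)(6.28 rad/s) / (4.530) = 9.801 rad/s.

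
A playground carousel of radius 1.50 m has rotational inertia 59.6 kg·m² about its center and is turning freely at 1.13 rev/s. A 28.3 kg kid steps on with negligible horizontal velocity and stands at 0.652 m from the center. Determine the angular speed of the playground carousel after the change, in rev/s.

ω_f ≈ 0.940 rev/s

No external torque acts about the center; L_before = L_after.
Added inertia Σmr² = (28.3)(0.652)² = 12.03 kg·m²; I_f = 59.60 + 12.03 = 71.63 kg·m².
ω_f = I_p ω_i / I_f = (59.60)(1.13) / 71.63 = 0.9402 rev/s.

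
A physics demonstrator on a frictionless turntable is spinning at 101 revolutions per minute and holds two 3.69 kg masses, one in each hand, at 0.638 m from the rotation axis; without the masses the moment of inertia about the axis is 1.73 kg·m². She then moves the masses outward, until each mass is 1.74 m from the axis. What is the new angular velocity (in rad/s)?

With no external torque about the axis, L is conserved: I₁ω₁ = I₂ω₂.
I₁ = 1.73 + 2(3.69)(0.638)² = 4.734 kg·m²; I₂ = 1.73 + 2(3.69)(1.74)² = 24.07 kg·m².
ω₂ = I₁ω₁ / I₂ = (4.734)(101 rpm) / (24.07) = 19.86 rpm = 2.080 rad/s.

ω₂ ≈ 2.08 rad/s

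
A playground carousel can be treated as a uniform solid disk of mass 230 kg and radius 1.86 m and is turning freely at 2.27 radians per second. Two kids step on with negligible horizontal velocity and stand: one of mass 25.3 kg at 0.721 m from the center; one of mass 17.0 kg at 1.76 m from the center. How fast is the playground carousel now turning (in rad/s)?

The added mass arrives with no angular momentum about the center, and any external torque about the center is negligible, so the system's angular momentum is conserved.
I_p = ½(230)(1.86)² = 397.9 kg·m².
Added inertia Σmr² = (25.3)(0.721)² + (17.0)(1.76)² = 65.81 kg·m²; I_f = 397.9 + 65.81 = 463.7 kg·m².
ω_f = I_p ω_i / I_f = (397.9)(2.27) / 463.7 = 1.948 rad/s.

ω_f ≈ 1.95 rad/s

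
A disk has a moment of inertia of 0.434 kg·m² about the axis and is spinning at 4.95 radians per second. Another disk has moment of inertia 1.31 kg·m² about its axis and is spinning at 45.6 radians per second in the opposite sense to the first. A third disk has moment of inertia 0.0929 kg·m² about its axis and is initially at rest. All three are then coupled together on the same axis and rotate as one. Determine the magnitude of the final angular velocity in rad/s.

|ω_f| ≈ 31.4 rad/s

The coupling torques are internal; angular momentum about the shared axis is conserved.
Taking A's sense as positive: L = (0.4340)(4.95) − (1.310)(45.6) = -57.59 kg·m²·rad/s.
Combined I = 0.4340 + 1.310 + 0.09290 = 1.837 kg·m².
ω_f = L / I = -57.59 / 1.837 = -31.35 rad/s.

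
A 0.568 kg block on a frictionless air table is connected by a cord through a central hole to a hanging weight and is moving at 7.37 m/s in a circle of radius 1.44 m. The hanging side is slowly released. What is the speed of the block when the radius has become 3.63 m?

v₂ ≈ 2.92 m/s

Central (radial) force ⇒ zero torque about the center ⇒ m v r is constant.
v₂ = v₁ r₁ / r₂ = (7.37)(1.44) / (3.63) = 2.924 m/s.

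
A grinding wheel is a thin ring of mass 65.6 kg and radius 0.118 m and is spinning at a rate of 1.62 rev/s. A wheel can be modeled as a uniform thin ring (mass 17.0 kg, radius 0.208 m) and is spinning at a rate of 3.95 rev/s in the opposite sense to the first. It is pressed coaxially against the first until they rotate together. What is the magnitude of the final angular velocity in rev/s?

|ω_f| ≈ 0.864 rev/s

No external torque acts about the common axis, so total angular momentum is conserved.
Moments of inertia: I_A = (65.6)(0.118)² = 0.9134 kg·m²; I_B = (17.0)(0.208)² = 0.7355 kg·m².
Taking A's sense as positive: L = (0.9134)(1.62) − (0.7355)(3.95) = -1.425 kg·m²·rev/s.
Combined I = 0.9134 + 0.7355 = 1.649 kg·m².
ω_f = L / I = -1.425 / 1.649 = -0.8645 rev/s.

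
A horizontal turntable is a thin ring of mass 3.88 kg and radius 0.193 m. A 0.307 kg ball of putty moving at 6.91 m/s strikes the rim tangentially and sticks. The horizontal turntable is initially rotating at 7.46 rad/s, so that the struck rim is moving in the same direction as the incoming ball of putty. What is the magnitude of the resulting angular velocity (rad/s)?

|ω_f| ≈ 9.54 rad/s

About the axle the impulsive forces during the collision are internal, so angular momentum about that axis is conserved.
I_p = (3.88)(0.193)² = 0.1445 kg·m². Taking the sense of the ball of putty's angular momentum as positive, L_{ball} = m v R = (0.307)(6.91)(0.193) = 0.4094 kg·m²/s.
L_i = +I_p ω_p + m v R = +(0.1445)(7.46) + 0.4094 = 1.488 kg·m²/s.
After sticking, I_f = I_p + m R² = 0.1445 + (0.307)(0.193)² = 0.1560 kg·m².
ω_f = L_i / I_f = 1.488 / 0.1560 = 9.538 rad/s.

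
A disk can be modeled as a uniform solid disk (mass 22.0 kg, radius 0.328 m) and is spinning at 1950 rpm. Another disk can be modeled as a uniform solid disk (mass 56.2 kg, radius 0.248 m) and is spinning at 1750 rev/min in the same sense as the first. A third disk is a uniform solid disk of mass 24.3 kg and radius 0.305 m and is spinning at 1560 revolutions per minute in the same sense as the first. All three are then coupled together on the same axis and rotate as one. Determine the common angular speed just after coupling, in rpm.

|ω_f| ≈ 1760 rpm

No external torque acts about the common axis, so total angular momentum is conserved.
Moments of inertia: I_A = ½(22.0)(0.328)² = 1.183 kg·m²; I_B = ½(56.2)(0.248)² = 1.728 kg·m²; I_C = ½(24.3)(0.305)² = 1.130 kg·m².
Taking A's sense as positive: L = (1.183)(1950) + (1.728)(1750) + (1.130)(1560) = 7095 kg·m²·rpm.
Combined I = 1.183 + 1.728 + 1.130 = 4.042 kg·m².
ω_f = L / I = 7095 / 4.042 = 1755 rpm.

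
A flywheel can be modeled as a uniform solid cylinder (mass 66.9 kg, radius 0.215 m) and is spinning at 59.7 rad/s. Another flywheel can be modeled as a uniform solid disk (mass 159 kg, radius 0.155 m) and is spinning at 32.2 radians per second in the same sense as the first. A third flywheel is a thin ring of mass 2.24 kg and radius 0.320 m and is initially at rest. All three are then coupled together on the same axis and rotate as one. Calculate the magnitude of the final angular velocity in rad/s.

No external torque acts about the common axis, so total angular momentum is conserved.
Moments of inertia: I_A = ½(66.9)(0.215)² = 1.546 kg·m²; I_B = ½(159)(0.155)² = 1.910 kg·m²; I_C = (2.24)(0.320)² = 0.2294 kg·m².
Taking A's sense as positive: L = (1.546)(59.7) + (1.910)(32.2) = 153.8 kg·m²·rad/s.
Combined I = 1.546 + 1.910 + 0.2294 = 3.686 kg·m².
ω_f = L / I = 153.8 / 3.686 = 41.73 rad/s.

|ω_f| ≈ 41.7 rad/s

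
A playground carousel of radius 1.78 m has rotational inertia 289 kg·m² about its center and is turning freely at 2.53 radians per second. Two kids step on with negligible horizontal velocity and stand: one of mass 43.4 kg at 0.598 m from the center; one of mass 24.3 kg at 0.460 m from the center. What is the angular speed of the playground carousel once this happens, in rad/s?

The added mass arrives with no angular momentum about the center, and any external torque about the center is negligible, so the system's angular momentum is conserved.
Added inertia Σmr² = (43.4)(0.598)² + (24.3)(0.460)² = 20.66 kg·m²; I_f = 289.0 + 20.66 = 309.7 kg·m².
ω_f = I_p ω_i / I_f = (289.0)(2.53) / 309.7 = 2.361 rad/s.

ω_f ≈ 2.36 rad/s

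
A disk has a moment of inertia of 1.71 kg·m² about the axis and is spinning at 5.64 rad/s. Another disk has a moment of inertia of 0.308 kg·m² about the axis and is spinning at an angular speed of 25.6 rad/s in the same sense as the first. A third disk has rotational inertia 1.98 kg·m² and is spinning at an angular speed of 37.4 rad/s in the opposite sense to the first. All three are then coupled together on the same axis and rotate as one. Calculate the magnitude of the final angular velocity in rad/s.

|ω_f| ≈ 14.1 rad/s

The coupling torques are internal; angular momentum about the shared axis is conserved.
Taking A's sense as positive: L = (1.710)(5.64) + (0.3080)(25.6) − (1.980)(37.4) = -56.52 kg·m²·rad/s.
Combined I = 1.710 + 0.3080 + 1.980 = 3.998 kg·m².
ω_f = L / I = -56.52 / 3.998 = -14.14 rad/s.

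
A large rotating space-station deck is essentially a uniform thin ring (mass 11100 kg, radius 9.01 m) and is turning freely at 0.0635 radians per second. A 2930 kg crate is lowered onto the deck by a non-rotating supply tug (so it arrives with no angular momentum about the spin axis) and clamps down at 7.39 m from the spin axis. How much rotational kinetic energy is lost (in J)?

The added mass arrives with no angular momentum about the spin axis, and any external torque about the spin axis is negligible, so the system's angular momentum is conserved.
I_p = (11100)(9.01)² = 9.011e+05 kg·m².
Added inertia Σmr² = (2930)(7.39)² = 1.600e+05 kg·m²; I_f = 9.011e+05 + 1.600e+05 = 1.061e+06 kg·m².
ω_f = I_p ω_i / I_f = (9.011e+05)(0.0635) / 1.061e+06 = 0.05392 rad/s.
KE_i = ½(9.011e+05)(0.06350 rad/s)² = 1817 J; KE_f = ½(1.061e+06)(0.05392)² = 1543 J.

energy lost ≈ 274 J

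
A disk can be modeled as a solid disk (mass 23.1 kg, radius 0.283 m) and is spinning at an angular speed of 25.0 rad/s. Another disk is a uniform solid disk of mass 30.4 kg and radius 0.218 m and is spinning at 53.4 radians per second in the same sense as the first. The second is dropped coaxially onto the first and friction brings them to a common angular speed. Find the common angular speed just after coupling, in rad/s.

|ω_f| ≈ 37.5 rad/s

The coupling torques are internal; angular momentum about the shared axis is conserved.
Moments of inertia: I_A = ½(23.1)(0.283)² = 0.9250 kg·m²; I_B = ½(30.4)(0.218)² = 0.7224 kg·m².
Taking A's sense as positive: L = (0.9250)(25.0) + (0.7224)(53.4) = 61.70 kg·m²·rad/s.
Combined I = 0.9250 + 0.7224 = 1.647 kg·m².
ω_f = L / I = 61.70 / 1.647 = 37.45 rad/s.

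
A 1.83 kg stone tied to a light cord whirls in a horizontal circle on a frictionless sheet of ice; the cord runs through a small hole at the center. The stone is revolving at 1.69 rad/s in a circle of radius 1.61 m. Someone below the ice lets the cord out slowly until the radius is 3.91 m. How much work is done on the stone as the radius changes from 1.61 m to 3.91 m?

W ≈ -5.63 J

No torque about the axis ⇒ m r₁² ω₁ = m r₂² ω₂.
ω₂ = ω₁ (r₁/r₂)² = (1.69)(1.61/3.91)² = 0.2865 rad/s.
W = ΔKE = ½m(v₂² − v₁²) = -5.625 J.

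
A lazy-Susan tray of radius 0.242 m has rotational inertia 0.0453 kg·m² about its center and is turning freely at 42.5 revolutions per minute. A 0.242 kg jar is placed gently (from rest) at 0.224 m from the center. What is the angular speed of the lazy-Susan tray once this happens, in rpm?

ω_f ≈ 33.5 rpm

The added mass arrives with no angular momentum about the center, and any external torque about the center is negligible, so the system's angular momentum is conserved.
Added inertia Σmr² = (0.242)(0.224)² = 0.01214 kg·m²; I_f = 0.04530 + 0.01214 = 0.05744 kg·m².
ω_f = I_p ω_i / I_f = (0.04530)(42.5) / 0.05744 = 33.52 rpm.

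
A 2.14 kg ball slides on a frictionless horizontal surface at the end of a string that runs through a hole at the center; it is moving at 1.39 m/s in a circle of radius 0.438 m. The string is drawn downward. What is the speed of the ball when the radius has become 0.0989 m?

Central (radial) force ⇒ zero torque about the center ⇒ m v r is constant.
v₂ = v₁ r₁ / r₂ = (1.39)(0.438) / (0.0989) = 6.156 m/s.

v₂ ≈ 6.16 m/s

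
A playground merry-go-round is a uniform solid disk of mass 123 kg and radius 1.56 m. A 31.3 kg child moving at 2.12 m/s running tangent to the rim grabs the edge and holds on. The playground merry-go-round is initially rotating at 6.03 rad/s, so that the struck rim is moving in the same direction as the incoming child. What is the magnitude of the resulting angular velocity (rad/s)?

About the axle the impulsive forces during the collision are internal, so angular momentum about that axis is conserved.
I_p = ½(123)(1.56)² = 149.7 kg·m². Taking the sense of the child's angular momentum as positive, L_{child} = m v R = (31.3)(2.12)(1.56) = 103.5 kg·m²/s.
L_i = +I_p ω_p + m v R = +(149.7)(6.03) + 103.5 = 1006 kg·m²/s.
After sticking, I_f = I_p + m R² = 149.7 + (31.3)(1.56)² = 225.8 kg·m².
ω_f = L_i / I_f = 1006 / 225.8 = 4.455 rad/s.

|ω_f| ≈ 4.45 rad/s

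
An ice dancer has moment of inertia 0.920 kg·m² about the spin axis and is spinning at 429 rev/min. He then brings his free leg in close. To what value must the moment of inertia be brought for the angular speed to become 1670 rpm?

I₂ ≈ 0.236 kg·m²

Angular momentum about the spin axis is conserved since the torque about it is zero.
I₂ = I₁ω₁ / ω₂ = (0.920)(429) / (1670) = 0.2363 kg·m².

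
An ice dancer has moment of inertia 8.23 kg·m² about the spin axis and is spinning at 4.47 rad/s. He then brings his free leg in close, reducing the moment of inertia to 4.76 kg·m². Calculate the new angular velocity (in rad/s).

With no external torque about the axis, L is conserved: I₁ω₁ = I₂ω₂.
ω₂ = I₁ω₁ / I₂ = (8.230)(4.47 rad/s) / (4.760) = 7.729 rad/s.

ω₂ ≈ 7.73 rad/s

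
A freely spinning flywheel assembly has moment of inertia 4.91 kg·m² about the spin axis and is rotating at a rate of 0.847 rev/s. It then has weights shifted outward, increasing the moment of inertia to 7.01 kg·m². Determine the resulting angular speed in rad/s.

No external torque acts about the spin axis, so angular momentum is conserved.
ω₂ = I₁ω₁ / I₂ = (4.910)(0.847 rev/s) / (7.010) = 0.5933 rev/s = 3.728 rad/s.

ω₂ ≈ 3.73 rad/s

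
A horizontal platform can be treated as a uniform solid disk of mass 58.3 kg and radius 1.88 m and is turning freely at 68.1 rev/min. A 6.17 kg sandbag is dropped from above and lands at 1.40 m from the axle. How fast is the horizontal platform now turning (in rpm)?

ω_f ≈ 60.9 rpm

No external torque acts about the axle; L_before = L_after.
I_p = ½(58.3)(1.88)² = 103.0 kg·m².
Added inertia Σmr² = (6.17)(1.40)² = 12.09 kg·m²; I_f = 103.0 + 12.09 = 115.1 kg·m².
ω_f = I_p ω_i / I_f = (103.0)(68.1) / 115.1 = 60.95 rpm.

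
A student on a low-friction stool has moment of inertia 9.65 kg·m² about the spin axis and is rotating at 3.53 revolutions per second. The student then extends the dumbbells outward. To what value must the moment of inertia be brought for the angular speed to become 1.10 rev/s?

Angular momentum about the spin axis is conserved since the torque about it is zero.
I₂ = I₁ω₁ / ω₂ = (9.65)(3.53) / (1.10) = 30.97 kg·m².

I₂ ≈ 31.0 kg·m²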